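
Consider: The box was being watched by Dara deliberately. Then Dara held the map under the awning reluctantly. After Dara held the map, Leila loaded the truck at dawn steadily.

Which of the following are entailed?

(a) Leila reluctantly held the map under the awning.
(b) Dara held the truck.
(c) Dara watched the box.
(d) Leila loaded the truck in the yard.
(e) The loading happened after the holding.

(a) Not entailed — the passage has Dara holding the map, not Leila.
(b) Not entailed — Dara held the map, not the truck; the truck belongs to the loading event.
(c) Entailed — 'watch' is an activity; 'was watching' entails that some watching happened, so 'watched' holds.
(d) Not entailed — 'in the yard' adds information not in the original event.
(e) Entailed — the narrative places the holding before the loading.

(c), (e)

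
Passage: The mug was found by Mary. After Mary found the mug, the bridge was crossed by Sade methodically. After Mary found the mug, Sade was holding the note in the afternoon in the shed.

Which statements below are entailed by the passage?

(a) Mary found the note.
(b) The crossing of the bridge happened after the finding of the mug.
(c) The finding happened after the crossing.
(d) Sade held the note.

(a) Not entailed — Mary found the mug, not the note; the note belongs to the holding event.
(b) Entailed — the narrative places the finding before the crossing.
(c) Not entailed — the narrative places the finding before the crossing, not after.
(d) Entailed — 'hold' is an activity; 'was holding' entails that some holding happened, so 'held' holds.

(b), (d)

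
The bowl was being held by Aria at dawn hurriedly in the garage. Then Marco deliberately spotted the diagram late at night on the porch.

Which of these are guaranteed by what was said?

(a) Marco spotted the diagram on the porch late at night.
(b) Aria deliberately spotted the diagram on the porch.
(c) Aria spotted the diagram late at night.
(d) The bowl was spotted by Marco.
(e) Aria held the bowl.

(a), (e)

(a) Entailed — dropping 'deliberately' leaves a sub-description the original still satisfies.
(b) Not entailed — the passage has Marco spotting the diagram, not Aria.
(c) Not entailed — the passage has Marco spotting the diagram, not Aria.
(d) Not entailed — Marco spotted the diagram, not the bowl; the bowl belongs to the holding event.
(e) Entailed — 'hold' is an activity; 'was holding' entails that some holding happened, so 'held' holds.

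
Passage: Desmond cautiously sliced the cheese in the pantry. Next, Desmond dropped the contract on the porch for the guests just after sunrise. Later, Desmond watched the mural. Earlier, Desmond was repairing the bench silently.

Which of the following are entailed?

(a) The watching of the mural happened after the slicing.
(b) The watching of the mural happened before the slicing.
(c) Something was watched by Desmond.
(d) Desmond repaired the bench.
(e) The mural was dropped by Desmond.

(a) Entailed — the narrative places the slicing before the watching.
(b) Not entailed — the narrative places the slicing before the watching, not after.
(c) Entailed — this follows by dropping conjuncts from the watching event's description.
(d) Not entailed — 'was repairing' is progressive on an accomplishment; it does not entail the completed 'repaired'.
(e) Not entailed — Desmond dropped the contract, not the mural; the mural belongs to the watching event.

(a), (c)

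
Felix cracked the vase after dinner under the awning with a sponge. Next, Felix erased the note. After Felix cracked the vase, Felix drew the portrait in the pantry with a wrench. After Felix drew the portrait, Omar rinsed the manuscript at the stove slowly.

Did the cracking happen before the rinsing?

yes

The narrative orders the cracking before the rinsing.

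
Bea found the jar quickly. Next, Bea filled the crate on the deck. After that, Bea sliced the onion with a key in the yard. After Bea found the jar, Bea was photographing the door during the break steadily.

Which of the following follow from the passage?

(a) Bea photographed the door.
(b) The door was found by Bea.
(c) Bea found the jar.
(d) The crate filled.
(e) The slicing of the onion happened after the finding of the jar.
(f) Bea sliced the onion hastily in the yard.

(c), (d), (e)

(a) Not entailed — 'was photographing' is progressive on an accomplishment; it does not entail the completed 'photographed'.
(b) Not entailed — Bea found the jar, not the door; the door belongs to the photographing event.
(c) Entailed — every conjunct here is already in the original finding event.
(d) Entailed — 'Bea filled the crate' is causative; it entails the inchoative 'the crate filled'.
(e) Entailed — the narrative places the finding before the slicing.
(f) Not entailed — 'hastily' adds information not in the original event.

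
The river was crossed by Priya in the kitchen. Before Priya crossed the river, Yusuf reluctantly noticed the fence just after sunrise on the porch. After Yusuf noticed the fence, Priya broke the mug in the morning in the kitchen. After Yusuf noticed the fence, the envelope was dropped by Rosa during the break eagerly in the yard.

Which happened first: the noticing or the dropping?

the noticing

The connectives place the noticing before the dropping.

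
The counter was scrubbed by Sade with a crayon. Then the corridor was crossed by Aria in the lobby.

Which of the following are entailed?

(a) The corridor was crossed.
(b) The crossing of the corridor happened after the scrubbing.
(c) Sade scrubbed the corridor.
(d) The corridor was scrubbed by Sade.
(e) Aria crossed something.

(a), (b), (e)

(a) Entailed — every conjunct here is already in the original crossing event.
(b) Entailed — the narrative places the scrubbing before the crossing.
(c) Not entailed — Sade scrubbed the counter, not the corridor; the corridor belongs to the crossing event.
(d) Not entailed — Sade scrubbed the counter, not the corridor; the corridor belongs to the crossing event.
(e) Entailed — dropping 'in the lobby' and generalizing the patient leaves a sub-description the original still satisfies.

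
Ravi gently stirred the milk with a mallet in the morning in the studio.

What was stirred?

the milk

'the milk' marks the patient of the stirring event.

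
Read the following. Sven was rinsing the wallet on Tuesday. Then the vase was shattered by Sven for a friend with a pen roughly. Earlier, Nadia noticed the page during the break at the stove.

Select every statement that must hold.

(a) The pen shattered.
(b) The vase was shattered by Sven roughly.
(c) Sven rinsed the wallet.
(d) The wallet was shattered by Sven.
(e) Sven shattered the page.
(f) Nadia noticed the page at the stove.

(a) Not entailed — the vase is what shattered, not the pen.
(b) Entailed — dropping 'with a pen', 'for a friend' leaves a sub-description the original still satisfies.
(c) Entailed — 'rinse' is an activity; 'was rinsing' entails that some rinsing happened, so 'rinsed' holds.
(d) Not entailed — Sven shattered the vase, not the wallet; the wallet belongs to the rinsing event.
(e) Not entailed — Sven shattered the vase, not the page; the page belongs to the noticing event.
(f) Entailed — the original entails any weakening of itself; this just drops 'during the break'.

(b), (c), (f)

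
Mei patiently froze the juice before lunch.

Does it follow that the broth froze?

Nothing is said about any broth; only the juice is affected.

no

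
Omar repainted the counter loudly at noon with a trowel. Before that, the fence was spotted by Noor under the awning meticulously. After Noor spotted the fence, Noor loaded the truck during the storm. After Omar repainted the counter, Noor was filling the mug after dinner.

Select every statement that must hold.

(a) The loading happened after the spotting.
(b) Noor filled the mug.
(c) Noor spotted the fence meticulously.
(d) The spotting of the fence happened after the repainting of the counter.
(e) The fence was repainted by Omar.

(a) Entailed — the narrative places the spotting before the loading.
(b) Not entailed — 'was filling' is progressive on an accomplishment; it does not entail the completed 'filled'.
(c) Entailed — dropping 'under the awning' leaves a sub-description the original still satisfies.
(d) Not entailed — the narrative places the spotting before the repainting, not after.
(e) Not entailed — Omar repainted the counter, not the fence; the fence belongs to the spotting event.

(a), (c)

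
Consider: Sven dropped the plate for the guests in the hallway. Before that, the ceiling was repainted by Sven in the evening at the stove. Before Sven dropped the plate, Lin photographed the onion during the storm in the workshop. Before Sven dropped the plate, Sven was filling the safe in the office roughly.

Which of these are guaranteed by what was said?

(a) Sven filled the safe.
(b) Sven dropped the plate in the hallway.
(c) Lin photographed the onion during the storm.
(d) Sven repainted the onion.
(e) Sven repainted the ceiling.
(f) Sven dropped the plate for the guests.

(b), (c), (e), (f)

(a) Not entailed — 'was filling' is progressive on an accomplishment; it does not entail the completed 'filled'.
(b) Entailed — every conjunct here is already in the original dropping event.
(c) Entailed — dropping 'in the workshop' leaves a sub-description the original still satisfies.
(d) Not entailed — Sven repainted the ceiling, not the onion; the onion belongs to the photographing event.
(e) Entailed — the original entails any weakening of itself; this just drops 'at the stove', 'in the evening'.
(f) Entailed — dropping 'in the hallway' leaves a sub-description the original still satisfies.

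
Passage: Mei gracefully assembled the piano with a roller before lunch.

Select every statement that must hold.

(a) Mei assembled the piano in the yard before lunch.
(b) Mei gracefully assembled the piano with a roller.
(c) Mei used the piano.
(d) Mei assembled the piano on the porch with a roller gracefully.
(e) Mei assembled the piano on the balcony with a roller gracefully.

(b)

(a) Not entailed — 'in the yard' adds information not in the original event.
(b) Entailed — this follows by dropping conjuncts from the assembling event's description.
(c) Not entailed — the piano is the patient, not an instrument — Mei used a roller.
(d) Not entailed — 'on the porch' adds information not in the original event.
(e) Not entailed — 'on the balcony' adds information not in the original event.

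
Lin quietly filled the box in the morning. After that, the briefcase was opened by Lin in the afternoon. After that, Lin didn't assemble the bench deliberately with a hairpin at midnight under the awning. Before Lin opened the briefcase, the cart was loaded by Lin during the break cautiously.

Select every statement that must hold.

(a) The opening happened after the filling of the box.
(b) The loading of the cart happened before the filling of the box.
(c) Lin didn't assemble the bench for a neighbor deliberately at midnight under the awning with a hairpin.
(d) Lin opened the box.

(a) Entailed — the narrative places the filling before the opening.
(b) Not entailed — the narrative doesn't order the loading relative to the filling.
(c) Entailed — under negation, adding a further restriction is entailed: if no such assembling event occurred, none occurred for a neighbor either.
(d) Not entailed — Lin opened the briefcase, not the box; the box belongs to the filling event.

(a), (c)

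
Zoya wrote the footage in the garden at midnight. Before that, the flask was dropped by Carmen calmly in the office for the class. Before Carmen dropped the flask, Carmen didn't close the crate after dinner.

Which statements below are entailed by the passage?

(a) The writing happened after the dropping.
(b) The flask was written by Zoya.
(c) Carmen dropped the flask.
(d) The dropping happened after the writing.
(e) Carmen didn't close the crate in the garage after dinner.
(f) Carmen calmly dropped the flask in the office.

(a) Entailed — the narrative places the dropping before the writing.
(b) Not entailed — Zoya wrote the footage, not the flask; the flask belongs to the dropping event.
(c) Entailed — dropping 'in the office', 'calmly', 'for the class' leaves a sub-description the original still satisfies.
(d) Not entailed — the narrative places the dropping before the writing, not after.
(e) Entailed — under negation, adding a further restriction is entailed: if no such closing event occurred, none occurred in the garage either.
(f) Entailed — this follows by dropping conjuncts from the dropping event's description.

(a), (c), (e), (f)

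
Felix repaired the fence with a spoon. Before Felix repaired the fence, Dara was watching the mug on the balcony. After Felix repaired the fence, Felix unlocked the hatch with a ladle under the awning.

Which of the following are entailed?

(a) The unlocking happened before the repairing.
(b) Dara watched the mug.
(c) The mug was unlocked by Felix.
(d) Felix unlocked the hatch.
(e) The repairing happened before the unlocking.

(a) Not entailed — the narrative places the repairing before the unlocking, not after.
(b) Entailed — 'watch' is an activity; 'was watching' entails that some watching happened, so 'watched' holds.
(c) Not entailed — Felix unlocked the hatch, not the mug; the mug belongs to the watching event.
(d) Entailed — this follows by dropping conjuncts from the unlocking event's description.
(e) Entailed — the narrative places the repairing before the unlocking.

(b), (d), (e)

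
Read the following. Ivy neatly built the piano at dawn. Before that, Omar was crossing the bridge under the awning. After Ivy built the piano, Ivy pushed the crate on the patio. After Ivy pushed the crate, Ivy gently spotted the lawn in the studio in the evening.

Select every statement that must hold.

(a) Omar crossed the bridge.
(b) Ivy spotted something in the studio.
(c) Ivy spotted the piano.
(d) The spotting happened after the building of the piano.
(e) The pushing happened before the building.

(b), (d)

(a) Not entailed — 'was crossing' is progressive on an accomplishment; it does not entail the completed 'crossed'.
(b) Entailed — the original entails any weakening of itself; this just drops 'gently', 'in the evening' and generalizes the patient.
(c) Not entailed — Ivy spotted the lawn, not the piano; the piano belongs to the building event.
(d) Entailed — the narrative places the building before the spotting.
(e) Not entailed — the narrative places the building before the pushing, not after.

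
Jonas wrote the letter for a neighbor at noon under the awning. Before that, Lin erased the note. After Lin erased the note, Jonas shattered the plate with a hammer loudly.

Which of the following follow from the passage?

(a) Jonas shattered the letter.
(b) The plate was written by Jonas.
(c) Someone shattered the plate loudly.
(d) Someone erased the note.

(a) Not entailed — Jonas shattered the plate, not the letter; the letter belongs to the writing event.
(b) Not entailed — Jonas wrote the letter, not the plate; the plate belongs to the shattering event.
(c) Entailed — this follows by dropping conjuncts from the shattering event's description.
(d) Entailed — every conjunct here is already in the original erasing event.

(c), (d)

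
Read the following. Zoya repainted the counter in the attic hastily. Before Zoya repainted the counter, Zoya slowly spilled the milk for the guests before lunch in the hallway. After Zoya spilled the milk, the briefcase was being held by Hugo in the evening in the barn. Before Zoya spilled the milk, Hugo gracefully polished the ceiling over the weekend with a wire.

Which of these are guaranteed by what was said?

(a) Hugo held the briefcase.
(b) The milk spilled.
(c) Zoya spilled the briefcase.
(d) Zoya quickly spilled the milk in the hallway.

(a), (b)

(a) Entailed — 'hold' is an activity; 'was holding' entails that some holding happened, so 'held' holds.
(b) Entailed — 'Zoya spilled the milk' is causative; it entails the inchoative 'the milk spilled'.
(c) Not entailed — Zoya spilled the milk, not the briefcase; the briefcase belongs to the holding event.
(d) Not entailed — 'quickly' adds a manner not in (and inconsistent with) the original.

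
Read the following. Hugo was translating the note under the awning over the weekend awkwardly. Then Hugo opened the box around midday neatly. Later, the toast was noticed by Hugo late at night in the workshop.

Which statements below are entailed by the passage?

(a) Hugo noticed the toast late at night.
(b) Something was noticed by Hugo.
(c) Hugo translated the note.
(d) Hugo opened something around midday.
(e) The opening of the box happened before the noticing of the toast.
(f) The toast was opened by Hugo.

(a), (b), (d), (e)

(a) Entailed — the original entails any weakening of itself; this just drops 'in the workshop'.
(b) Entailed — the original entails any weakening of itself; this just drops 'in the workshop', 'late at night' and generalizes the patient.
(c) Not entailed — 'was translating' is progressive on an accomplishment; it does not entail the completed 'translated'.
(d) Entailed — dropping 'neatly' and generalizing the patient leaves a sub-description the original still satisfies.
(e) Entailed — the narrative places the opening before the noticing.
(f) Not entailed — Hugo opened the box, not the toast; the toast belongs to the noticing event.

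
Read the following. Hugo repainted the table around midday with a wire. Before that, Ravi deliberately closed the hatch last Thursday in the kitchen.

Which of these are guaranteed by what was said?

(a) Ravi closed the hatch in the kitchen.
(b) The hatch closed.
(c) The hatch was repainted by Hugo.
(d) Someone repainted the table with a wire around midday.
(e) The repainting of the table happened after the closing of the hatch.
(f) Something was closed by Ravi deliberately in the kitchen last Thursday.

(a) Entailed — every conjunct here is already in the original closing event.
(b) Entailed — 'Ravi closed the hatch' is causative; it entails the inchoative 'the hatch closed'.
(c) Not entailed — Hugo repainted the table, not the hatch; the hatch belongs to the closing event.
(d) Entailed — the original entails any weakening of itself; this just generalizes the agent.
(e) Entailed — the narrative places the closing before the repainting.
(f) Entailed — every conjunct here is already in the original closing event.

(a), (b), (d), (e), (f)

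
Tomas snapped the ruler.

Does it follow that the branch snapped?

no

Nothing is said about any branch; only the ruler is affected.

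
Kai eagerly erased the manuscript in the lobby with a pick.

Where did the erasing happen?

in the lobby

'in the lobby' marks the location of the erasing event.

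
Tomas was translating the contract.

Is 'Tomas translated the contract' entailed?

no

'was translating' is progressive; for an accomplishment like 'translate the contract', it doesn't entail completion.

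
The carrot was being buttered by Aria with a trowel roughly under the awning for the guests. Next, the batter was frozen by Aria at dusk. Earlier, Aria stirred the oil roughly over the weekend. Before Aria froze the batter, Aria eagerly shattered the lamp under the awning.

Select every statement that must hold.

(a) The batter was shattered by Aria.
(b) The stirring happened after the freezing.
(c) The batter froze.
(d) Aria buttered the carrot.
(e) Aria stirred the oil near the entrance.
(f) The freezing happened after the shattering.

(c), (f)

(a) Not entailed — Aria shattered the lamp, not the batter; the batter belongs to the freezing event.
(b) Not entailed — the narrative places the stirring before the freezing, not after.
(c) Entailed — 'Aria froze the batter' is causative; it entails the inchoative 'the batter froze'.
(d) Not entailed — 'was buttering' is progressive on an accomplishment; it does not entail the completed 'buttered'.
(e) Not entailed — 'near the entrance' adds information not in the original event.
(f) Entailed — the narrative places the shattering before the freezing.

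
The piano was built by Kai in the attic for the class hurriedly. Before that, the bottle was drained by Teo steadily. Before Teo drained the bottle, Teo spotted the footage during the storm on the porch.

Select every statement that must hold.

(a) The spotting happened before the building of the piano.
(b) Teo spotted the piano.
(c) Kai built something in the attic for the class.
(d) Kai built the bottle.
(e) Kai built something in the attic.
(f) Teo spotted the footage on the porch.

(a) Entailed — the narrative places the spotting before the building.
(b) Not entailed — Teo spotted the footage, not the piano; the piano belongs to the building event.
(c) Entailed — the original entails any weakening of itself; this just drops 'hurriedly' and generalizes the patient.
(d) Not entailed — Kai built the piano, not the bottle; the bottle belongs to the draining event.
(e) Entailed — this follows by dropping conjuncts from the building event's description.
(f) Entailed — dropping 'during the storm' leaves a sub-description the original still satisfies.

(a), (c), (e), (f)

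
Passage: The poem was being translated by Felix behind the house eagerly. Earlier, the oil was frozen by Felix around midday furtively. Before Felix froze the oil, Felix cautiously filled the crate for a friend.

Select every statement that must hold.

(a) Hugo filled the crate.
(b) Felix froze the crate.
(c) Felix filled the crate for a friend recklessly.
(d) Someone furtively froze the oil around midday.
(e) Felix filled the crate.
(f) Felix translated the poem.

(d), (e)

(a) Not entailed — the passage has Felix filling the crate, not Hugo.
(b) Not entailed — Felix froze the oil, not the crate; the crate belongs to the filling event.
(c) Not entailed — 'recklessly' adds a manner not in (and inconsistent with) the original.
(d) Entailed — generalizing the agent leaves a sub-description the original still satisfies.
(e) Entailed — the original entails any weakening of itself; this just drops 'for a friend', 'cautiously'.
(f) Not entailed — 'was translating' is progressive on an accomplishment; it does not entail the completed 'translated'.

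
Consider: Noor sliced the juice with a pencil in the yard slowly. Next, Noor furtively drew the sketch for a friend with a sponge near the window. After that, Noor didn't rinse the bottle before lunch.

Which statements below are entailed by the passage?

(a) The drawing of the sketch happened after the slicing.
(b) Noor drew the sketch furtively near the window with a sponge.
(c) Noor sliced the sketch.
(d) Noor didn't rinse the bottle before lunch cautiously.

(a), (b), (d)

(a) Entailed — the narrative places the slicing before the drawing.
(b) Entailed — the original entails any weakening of itself; this just drops 'for a friend'.
(c) Not entailed — Noor sliced the juice, not the sketch; the sketch belongs to the drawing event.
(d) Entailed — under negation, adding a further restriction is entailed: if no such rinsing event occurred, none occurred cautiously either.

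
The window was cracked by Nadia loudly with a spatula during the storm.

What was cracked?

'the window' marks the patient of the cracking event.

the window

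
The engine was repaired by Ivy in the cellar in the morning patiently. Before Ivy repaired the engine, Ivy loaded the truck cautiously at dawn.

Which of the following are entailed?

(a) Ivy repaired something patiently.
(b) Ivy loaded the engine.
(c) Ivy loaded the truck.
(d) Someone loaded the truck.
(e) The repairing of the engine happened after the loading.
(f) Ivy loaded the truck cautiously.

(a), (c), (d), (e), (f)

(a) Entailed — dropping 'in the morning', 'in the cellar' and generalizing the patient leaves a sub-description the original still satisfies.
(b) Not entailed — Ivy loaded the truck, not the engine; the engine belongs to the repairing event.
(c) Entailed — this follows by dropping conjuncts from the loading event's description.
(d) Entailed — dropping 'cautiously', 'at dawn' and generalizing the agent leaves a sub-description the original still satisfies.
(e) Entailed — the narrative places the loading before the repairing.
(f) Entailed — the original entails any weakening of itself; this just drops 'at dawn'.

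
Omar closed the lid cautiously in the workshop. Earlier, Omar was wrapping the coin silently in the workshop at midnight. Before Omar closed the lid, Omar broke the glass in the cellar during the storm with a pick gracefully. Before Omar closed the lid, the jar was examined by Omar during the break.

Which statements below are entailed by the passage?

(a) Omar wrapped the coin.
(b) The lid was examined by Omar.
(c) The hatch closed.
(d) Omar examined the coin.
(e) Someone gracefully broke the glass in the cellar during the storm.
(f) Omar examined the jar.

(e), (f)

(a) Not entailed — 'was wrapping' is progressive on an accomplishment; it does not entail the completed 'wrapped'.
(b) Not entailed — Omar examined the jar, not the lid; the lid belongs to the closing event.
(c) Not entailed — the lid is what closed, not the hatch.
(d) Not entailed — Omar examined the jar, not the coin; the coin belongs to the wrapping event.
(e) Entailed — dropping 'with a pick' and generalizing the agent leaves a sub-description the original still satisfies.
(f) Entailed — every conjunct here is already in the original examining event.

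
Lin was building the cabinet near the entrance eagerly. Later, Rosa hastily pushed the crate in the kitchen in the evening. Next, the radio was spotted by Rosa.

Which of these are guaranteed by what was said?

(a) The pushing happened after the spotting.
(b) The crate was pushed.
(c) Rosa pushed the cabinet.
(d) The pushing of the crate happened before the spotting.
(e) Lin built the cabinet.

(a) Not entailed — the narrative places the pushing before the spotting, not after.
(b) Entailed — every conjunct here is already in the original pushing event.
(c) Not entailed — Rosa pushed the crate, not the cabinet; the cabinet belongs to the building event.
(d) Entailed — the narrative places the pushing before the spotting.
(e) Not entailed — 'was building' is progressive on an accomplishment; it does not entail the completed 'built'.

(b), (d)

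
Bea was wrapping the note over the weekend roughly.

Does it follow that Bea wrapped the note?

no

'was wrapping' is progressive; for an accomplishment like 'wrap the note', it doesn't entail completion.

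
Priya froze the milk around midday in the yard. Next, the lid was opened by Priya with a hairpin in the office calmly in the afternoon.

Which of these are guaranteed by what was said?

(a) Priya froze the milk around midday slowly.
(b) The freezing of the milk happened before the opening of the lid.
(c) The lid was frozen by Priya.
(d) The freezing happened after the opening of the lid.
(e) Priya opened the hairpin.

(b)

(a) Not entailed — 'slowly' adds information not in the original event.
(b) Entailed — the narrative places the freezing before the opening.
(c) Not entailed — Priya froze the milk, not the lid; the lid belongs to the opening event.
(d) Not entailed — the narrative places the freezing before the opening, not after.
(e) Not entailed — the hairpin is the instrument, not what was opened.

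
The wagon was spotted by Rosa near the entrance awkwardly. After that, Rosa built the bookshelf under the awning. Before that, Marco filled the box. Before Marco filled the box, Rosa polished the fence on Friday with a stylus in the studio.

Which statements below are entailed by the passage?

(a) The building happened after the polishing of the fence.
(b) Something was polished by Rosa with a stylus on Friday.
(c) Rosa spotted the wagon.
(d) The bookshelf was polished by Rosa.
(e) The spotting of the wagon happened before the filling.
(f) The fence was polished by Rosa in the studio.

(a), (b), (c), (f)

(a) Entailed — the narrative places the polishing before the building.
(b) Entailed — the original entails any weakening of itself; this just drops 'in the studio' and generalizes the patient.
(c) Entailed — the original entails any weakening of itself; this just drops 'near the entrance', 'awkwardly'.
(d) Not entailed — Rosa polished the fence, not the bookshelf; the bookshelf belongs to the building event.
(e) Not entailed — the narrative doesn't order the spotting relative to the filling.
(f) Entailed — the original entails any weakening of itself; this just drops 'with a stylus', 'on Friday'.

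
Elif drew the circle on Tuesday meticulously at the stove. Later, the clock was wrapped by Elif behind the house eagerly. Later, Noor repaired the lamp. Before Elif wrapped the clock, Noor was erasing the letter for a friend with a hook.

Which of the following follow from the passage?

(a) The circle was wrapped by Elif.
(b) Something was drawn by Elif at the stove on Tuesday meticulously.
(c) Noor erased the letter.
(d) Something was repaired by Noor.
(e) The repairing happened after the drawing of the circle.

(b), (d), (e)

(a) Not entailed — Elif wrapped the clock, not the circle; the circle belongs to the drawing event.
(b) Entailed — generalizing the patient leaves a sub-description the original still satisfies.
(c) Not entailed — 'was erasing' is progressive on an accomplishment; it does not entail the completed 'erased'.
(d) Entailed — every conjunct here is already in the original repairing event.
(e) Entailed — the narrative places the drawing before the repairing.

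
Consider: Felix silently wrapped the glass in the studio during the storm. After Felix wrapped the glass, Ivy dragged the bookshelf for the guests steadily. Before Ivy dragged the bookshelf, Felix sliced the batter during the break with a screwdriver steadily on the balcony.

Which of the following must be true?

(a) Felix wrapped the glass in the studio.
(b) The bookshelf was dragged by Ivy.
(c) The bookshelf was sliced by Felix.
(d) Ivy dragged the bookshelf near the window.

(a), (b)

(a) Entailed — this follows by dropping conjuncts from the wrapping event's description.
(b) Entailed — the original entails any weakening of itself; this just drops 'steadily', 'for the guests'.
(c) Not entailed — Felix sliced the batter, not the bookshelf; the bookshelf belongs to the dragging event.
(d) Not entailed — 'near the window' adds information not in the original event.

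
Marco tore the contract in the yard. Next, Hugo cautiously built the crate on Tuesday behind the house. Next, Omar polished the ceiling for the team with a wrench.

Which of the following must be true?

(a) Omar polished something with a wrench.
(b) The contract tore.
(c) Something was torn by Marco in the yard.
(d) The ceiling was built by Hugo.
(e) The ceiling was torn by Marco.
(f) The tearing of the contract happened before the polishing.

(a), (b), (c), (f)

(a) Entailed — this follows by dropping conjuncts from the polishing event's description.
(b) Entailed — 'Marco tore the contract' is causative; it entails the inchoative 'the contract tore'.
(c) Entailed — every conjunct here is already in the original tearing event.
(d) Not entailed — Hugo built the crate, not the ceiling; the ceiling belongs to the polishing event.
(e) Not entailed — Marco tore the contract, not the ceiling; the ceiling belongs to the polishing event.
(f) Entailed — the narrative places the tearing before the polishing.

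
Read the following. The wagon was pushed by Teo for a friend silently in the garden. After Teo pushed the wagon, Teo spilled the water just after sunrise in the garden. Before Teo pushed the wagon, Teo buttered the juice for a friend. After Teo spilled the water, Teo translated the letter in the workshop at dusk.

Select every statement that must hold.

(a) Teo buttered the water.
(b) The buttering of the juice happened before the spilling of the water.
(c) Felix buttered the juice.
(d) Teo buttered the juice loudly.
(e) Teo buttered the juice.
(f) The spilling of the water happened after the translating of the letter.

(b), (e)

(a) Not entailed — Teo buttered the juice, not the water; the water belongs to the spilling event.
(b) Entailed — the narrative places the buttering before the spilling.
(c) Not entailed — the passage has Teo buttering the juice, not Felix.
(d) Not entailed — 'loudly' adds information not in the original event.
(e) Entailed — dropping 'for a friend' leaves a sub-description the original still satisfies.
(f) Not entailed — the narrative places the spilling before the translating, not after.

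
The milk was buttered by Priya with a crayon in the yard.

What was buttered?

'the milk' marks the patient of the buttering event.

the milk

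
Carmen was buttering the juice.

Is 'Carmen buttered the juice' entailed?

'was buttering' is progressive; for an accomplishment like 'butter the juice', it doesn't entail completion.

no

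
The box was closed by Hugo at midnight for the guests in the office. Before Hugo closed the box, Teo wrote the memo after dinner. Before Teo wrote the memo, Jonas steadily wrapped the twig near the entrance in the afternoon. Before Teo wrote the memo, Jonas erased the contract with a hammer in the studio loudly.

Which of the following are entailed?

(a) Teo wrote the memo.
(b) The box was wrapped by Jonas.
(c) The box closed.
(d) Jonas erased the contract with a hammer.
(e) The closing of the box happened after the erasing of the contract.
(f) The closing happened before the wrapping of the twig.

(a), (c), (d), (e)

(a) Entailed — the original entails any weakening of itself; this just drops 'after dinner'.
(b) Not entailed — Jonas wrapped the twig, not the box; the box belongs to the closing event.
(c) Entailed — 'Hugo closed the box' is causative; it entails the inchoative 'the box closed'.
(d) Entailed — every conjunct here is already in the original erasing event.
(e) Entailed — the narrative places the erasing before the closing.
(f) Not entailed — the narrative places the wrapping before the closing, not after.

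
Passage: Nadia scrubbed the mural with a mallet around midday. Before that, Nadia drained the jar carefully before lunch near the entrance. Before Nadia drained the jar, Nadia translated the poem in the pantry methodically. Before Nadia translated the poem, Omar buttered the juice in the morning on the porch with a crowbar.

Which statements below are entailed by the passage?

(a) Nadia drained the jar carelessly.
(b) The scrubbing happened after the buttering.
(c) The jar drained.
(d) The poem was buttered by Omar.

(a) Not entailed — 'carelessly' adds a manner not in (and inconsistent with) the original.
(b) Entailed — the narrative places the buttering before the scrubbing.
(c) Entailed — 'Nadia drained the jar' is causative; it entails the inchoative 'the jar drained'.
(d) Not entailed — Omar buttered the juice, not the poem; the poem belongs to the translating event.

(b), (c)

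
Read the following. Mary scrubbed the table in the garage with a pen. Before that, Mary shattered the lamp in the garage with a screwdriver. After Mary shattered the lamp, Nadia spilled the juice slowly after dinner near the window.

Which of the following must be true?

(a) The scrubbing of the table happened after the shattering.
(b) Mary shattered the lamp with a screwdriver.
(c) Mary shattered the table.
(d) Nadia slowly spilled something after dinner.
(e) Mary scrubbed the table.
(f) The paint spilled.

(a) Entailed — the narrative places the shattering before the scrubbing.
(b) Entailed — the original entails any weakening of itself; this just drops 'in the garage'.
(c) Not entailed — Mary shattered the lamp, not the table; the table belongs to the scrubbing event.
(d) Entailed — this follows by dropping conjuncts from the spilling event's description.
(e) Entailed — every conjunct here is already in the original scrubbing event.
(f) Not entailed — the juice is what spilled, not the paint.

(a), (b), (d), (e)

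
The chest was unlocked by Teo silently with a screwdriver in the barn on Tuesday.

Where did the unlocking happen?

'in the barn' marks the location of the unlocking event.

in the barn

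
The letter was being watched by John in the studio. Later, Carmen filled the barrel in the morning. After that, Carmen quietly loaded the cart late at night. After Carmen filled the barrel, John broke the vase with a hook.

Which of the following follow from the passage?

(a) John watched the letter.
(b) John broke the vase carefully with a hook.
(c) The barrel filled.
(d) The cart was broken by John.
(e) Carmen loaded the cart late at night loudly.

(a) Entailed — 'watch' is an activity; 'was watching' entails that some watching happened, so 'watched' holds.
(b) Not entailed — 'carefully' adds information not in the original event.
(c) Entailed — 'Carmen filled the barrel' is causative; it entails the inchoative 'the barrel filled'.
(d) Not entailed — John broke the vase, not the cart; the cart belongs to the loading event.
(e) Not entailed — 'loudly' adds a manner not in (and inconsistent with) the original.

(a), (c)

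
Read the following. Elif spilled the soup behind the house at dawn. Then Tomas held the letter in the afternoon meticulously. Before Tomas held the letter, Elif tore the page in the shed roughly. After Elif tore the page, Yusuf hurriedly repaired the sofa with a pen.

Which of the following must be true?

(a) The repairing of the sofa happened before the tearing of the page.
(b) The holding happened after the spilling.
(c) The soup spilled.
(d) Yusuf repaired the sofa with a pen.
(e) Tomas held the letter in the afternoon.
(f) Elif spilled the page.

(b), (c), (d), (e)

(a) Not entailed — the narrative places the tearing before the repairing, not after.
(b) Entailed — the narrative places the spilling before the holding.
(c) Entailed — 'Elif spilled the soup' is causative; it entails the inchoative 'the soup spilled'.
(d) Entailed — the original entails any weakening of itself; this just drops 'hurriedly'.
(e) Entailed — this follows by dropping conjuncts from the holding event's description.
(f) Not entailed — Elif spilled the soup, not the page; the page belongs to the tearing event.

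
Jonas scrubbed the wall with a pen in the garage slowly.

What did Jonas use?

a pen

'with a pen' marks the instrument of the scrubbing event.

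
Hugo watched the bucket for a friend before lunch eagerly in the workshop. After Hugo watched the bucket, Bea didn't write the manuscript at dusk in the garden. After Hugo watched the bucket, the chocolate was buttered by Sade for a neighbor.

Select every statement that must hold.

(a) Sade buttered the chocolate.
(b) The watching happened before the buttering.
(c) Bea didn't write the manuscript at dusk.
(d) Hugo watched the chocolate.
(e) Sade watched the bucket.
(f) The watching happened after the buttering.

(a), (b)

(a) Entailed — this follows by dropping conjuncts from the buttering event's description.
(b) Entailed — the narrative places the watching before the buttering.
(c) Not entailed — dropping 'in the garden' under negation is not valid — the original leaves open that Bea wrote the manuscript some other way.
(d) Not entailed — Hugo watched the bucket, not the chocolate; the chocolate belongs to the buttering event.
(e) Not entailed — the passage has Hugo watching the bucket, not Sade.
(f) Not entailed — the narrative places the watching before the buttering, not after.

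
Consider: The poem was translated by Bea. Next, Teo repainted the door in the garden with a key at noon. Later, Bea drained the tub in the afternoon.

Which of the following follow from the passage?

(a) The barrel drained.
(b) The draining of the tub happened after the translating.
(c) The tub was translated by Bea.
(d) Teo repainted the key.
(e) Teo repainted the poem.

(b)

(a) Not entailed — the tub is what drained, not the barrel.
(b) Entailed — the narrative places the translating before the draining.
(c) Not entailed — Bea translated the poem, not the tub; the tub belongs to the draining event.
(d) Not entailed — the key is the instrument, not what was repainted.
(e) Not entailed — Teo repainted the door, not the poem; the poem belongs to the translating event.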